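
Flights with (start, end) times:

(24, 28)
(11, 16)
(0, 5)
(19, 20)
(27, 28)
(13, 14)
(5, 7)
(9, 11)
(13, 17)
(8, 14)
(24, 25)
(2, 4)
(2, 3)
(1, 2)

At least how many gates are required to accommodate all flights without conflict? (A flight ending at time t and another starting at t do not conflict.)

The answer is the maximum number of intervals overlapping at any instant.
Events (time:±→running): 0:+→1 1:+→2 2:-→1 2:+→2 2:+→3 3:-→2 4:-→1 5:-→0 5:+→1 7:-→0 8:+→1 9:+→2 11:-→1 11:+→2 13:+→3 13:+→4 … peak 4.

4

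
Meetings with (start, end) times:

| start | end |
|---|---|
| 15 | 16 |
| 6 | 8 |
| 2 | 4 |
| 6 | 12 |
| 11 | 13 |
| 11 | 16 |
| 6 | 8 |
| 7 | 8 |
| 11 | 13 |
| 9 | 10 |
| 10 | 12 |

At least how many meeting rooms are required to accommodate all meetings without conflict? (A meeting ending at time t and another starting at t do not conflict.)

5

Count concurrent intervals with a sweep; the peak is the room count.
starts: [2, 6, 6, 6, 7, 9, 10, 11, 11, 11, 15]
ends:   [4, 8, 8, 8, 10, 12, 12, 13, 13, 16, 16]
s2→1 e4→0 s6→1 s6→2 s6→3 s7→4 e8→3 e8→2 e8→1 s9→2 e10→1 s10→2 s11→3 s11→4 s11→5  — peak 5.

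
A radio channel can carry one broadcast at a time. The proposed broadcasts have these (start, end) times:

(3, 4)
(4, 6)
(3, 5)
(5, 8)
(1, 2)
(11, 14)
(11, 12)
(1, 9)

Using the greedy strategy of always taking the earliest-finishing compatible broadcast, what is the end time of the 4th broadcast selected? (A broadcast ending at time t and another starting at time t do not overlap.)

Greedy by earliest finish: after sorting by end time, pick each interval compatible with the last pick.
By end time: (1,2), (3,4), (3,5), (4,6), (5,8), (1,9), (11,12), (11,14).
Pick (1,2); next start ≥ 2 → (3,4); next start ≥ 4 → (4,6); next start ≥ 6 → (11,12).
Selected: (1,2) (3,4) (4,6) (11,12)

12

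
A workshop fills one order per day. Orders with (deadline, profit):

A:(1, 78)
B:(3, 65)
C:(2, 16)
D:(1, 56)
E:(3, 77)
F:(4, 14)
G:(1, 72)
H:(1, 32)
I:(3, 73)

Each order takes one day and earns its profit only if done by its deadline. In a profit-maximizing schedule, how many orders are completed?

Sort by profit descending; place each in the latest free slot ≤ its deadline.
Profit order: A=78 E=77 I=73 G=72 B=65 D=56 H=32 C=16 F=14
Assign: A→slot 1, E→slot 3, I→slot 2, G skipped, B skipped, D skipped, H skipped, C skipped, F→slot 4.
Slots: [1:A] [2:I] [3:E] [4:F]
4 of 9 scheduled.

4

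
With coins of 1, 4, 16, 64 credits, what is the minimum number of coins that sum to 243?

Use the largest denomination that fits, subtract, and repeat.
243 = 3×64 + 3×16 + 3×1
Total coins = 3 + 3 + 3 = 9

9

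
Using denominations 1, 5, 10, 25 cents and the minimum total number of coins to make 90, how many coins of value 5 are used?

1

Use the largest denomination that fits, subtract, and repeat.
90 = 3×25 + 1×10 + 1×5
Count of 5: 1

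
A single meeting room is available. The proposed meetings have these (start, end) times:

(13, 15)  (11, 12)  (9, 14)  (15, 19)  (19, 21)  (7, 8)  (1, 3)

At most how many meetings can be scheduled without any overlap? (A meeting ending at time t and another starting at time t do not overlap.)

6

Greedy by earliest finish: after sorting by end time, pick each interval compatible with the last pick.
By end time: (1,3), (7,8), (11,12), (9,14), (13,15), (15,19), (19,21).
Pick (1,3); next start ≥ 3 → (7,8); next start ≥ 8 → (11,12); next start ≥ 12 → (13,15); next start ≥ 15 → (15,19); next start ≥ 19 → (19,21).
Selected 6 meetings.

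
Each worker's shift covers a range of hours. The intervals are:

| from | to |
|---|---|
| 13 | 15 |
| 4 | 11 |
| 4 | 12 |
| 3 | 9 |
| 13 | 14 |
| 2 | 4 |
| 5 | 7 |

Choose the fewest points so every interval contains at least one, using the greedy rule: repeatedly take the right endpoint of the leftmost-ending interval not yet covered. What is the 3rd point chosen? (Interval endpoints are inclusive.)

Sort by right endpoint; whenever an interval is uncovered, place a point at its right end.
By right end: [2,4]  [5,7]  [3,9]  [4,11]  [4,12]  [13,14]  [13,15]
[2,4] uncovered → point at 4; [5,7] uncovered → point at 7; [13,14] uncovered → point at 14.
Points: 4, 7, 14 (3 total).

14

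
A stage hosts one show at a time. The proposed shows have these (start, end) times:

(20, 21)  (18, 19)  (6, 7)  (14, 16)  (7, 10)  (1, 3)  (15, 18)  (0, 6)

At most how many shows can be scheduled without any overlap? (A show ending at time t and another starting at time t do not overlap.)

6

Sorted by end: (1,3)  (0,6)  (6,7)  (7,10)  (14,16)  (15,18)  (18,19)  (20,21)
take (1,3); take (6,7); take (7,10); take (14,16); take (18,19); take (20,21).
Selected 6 shows.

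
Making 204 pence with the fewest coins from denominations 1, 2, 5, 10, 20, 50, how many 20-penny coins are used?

Use the largest denomination that fits, subtract, and repeat.
204 − 4×50→4 − 2×2→0
Count of 20: 0

0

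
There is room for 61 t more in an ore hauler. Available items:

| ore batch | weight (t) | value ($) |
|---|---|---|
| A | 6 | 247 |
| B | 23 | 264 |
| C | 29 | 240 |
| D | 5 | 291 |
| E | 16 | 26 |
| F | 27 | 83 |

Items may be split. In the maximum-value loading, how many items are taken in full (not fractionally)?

Greedy by value/weight ratio, highest first.
Order: D (291/5=58.20) > A (247/6=41.17) > B (264/23=11.48) > C (240/29=8.28) > F (83/27=3.07) > E (26/16=1.62)
Fill: take D (5 @ 291) → take A (6 @ 247) → take B (23 @ 264) → take 27/29 of C → 223.45; 61/61 used.
3 item(s) taken whole; one partial (take 27/29 of C).

3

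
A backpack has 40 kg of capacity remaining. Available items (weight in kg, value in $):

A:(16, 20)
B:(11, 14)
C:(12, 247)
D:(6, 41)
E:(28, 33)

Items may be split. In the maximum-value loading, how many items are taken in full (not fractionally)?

Sort by value per unit weight and fill in that order.
Order: C (247/12=20.58) > D (41/6=6.83) > B (14/11=1.27) > A (20/16=1.25) > E (33/28=1.18)
Fill: take C (12 @ 247) → take D (6 @ 41) → take B (11 @ 14) → take 11/16 of A → 13.75; 40/40 used.
3 item(s) taken whole; one partial (take 11/16 of A).

3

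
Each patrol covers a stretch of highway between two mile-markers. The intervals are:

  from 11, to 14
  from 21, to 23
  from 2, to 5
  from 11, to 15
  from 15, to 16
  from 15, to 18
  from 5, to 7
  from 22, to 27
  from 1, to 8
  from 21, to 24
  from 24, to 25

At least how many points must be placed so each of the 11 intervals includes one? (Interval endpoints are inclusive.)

Process intervals by earliest right end; each time one isn't hit yet, stab at its right endpoint.
Sorted: [2,5] [5,7] [1,8] [11,14] [11,15] [15,16] [15,18] [21,23] [21,24] [24,25] [22,27]
{[2,5],[5,7],[1,8]} hit by 5; {[11,14],[11,15]} hit by 14; {[15,16],[15,18]} hit by 16; {[21,23],[21,24]} hit by 23; {[24,25],[22,27]} hit by 25.
Points: 5, 14, 16, 23, 25 (5 total).

5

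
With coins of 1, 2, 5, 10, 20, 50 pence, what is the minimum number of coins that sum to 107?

Greedy: take as many of the largest coin as possible, then repeat with the remainder.
107 = 2×50 + 1×5 + 1×2
Total coins = 2 + 1 + 1 = 4

4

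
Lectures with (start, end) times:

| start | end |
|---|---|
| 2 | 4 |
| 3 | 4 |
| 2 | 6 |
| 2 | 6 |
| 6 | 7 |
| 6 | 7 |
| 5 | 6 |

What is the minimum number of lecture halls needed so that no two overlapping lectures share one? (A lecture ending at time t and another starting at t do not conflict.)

starts: [2, 2, 2, 3, 5, 6, 6]
ends:   [4, 4, 6, 6, 6, 7, 7]
s2→1 s2→2 s2→3 s3→4  — peak 4.

4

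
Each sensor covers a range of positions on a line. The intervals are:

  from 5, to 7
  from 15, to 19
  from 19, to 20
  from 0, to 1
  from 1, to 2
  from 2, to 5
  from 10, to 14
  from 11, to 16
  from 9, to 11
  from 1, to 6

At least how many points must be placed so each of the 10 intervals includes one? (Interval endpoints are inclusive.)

4

Process intervals by earliest right end; each time one isn't hit yet, stab at its right endpoint.
By right end: [0,1]  [1,2]  [2,5]  [1,6]  [5,7]  [9,11]  [10,14]  [11,16]  [15,19]  [19,20]
[0,1] uncovered → point at 1; [2,5] uncovered → point at 5; [9,11] uncovered → point at 11; [15,19] uncovered → point at 19.
Points: 1, 5, 11, 19 (4 total).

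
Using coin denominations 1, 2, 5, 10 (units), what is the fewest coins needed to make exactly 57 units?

7

57 − 5×10→7 − 1×5→2 − 1×2→0
Total coins = 5 + 1 + 1 = 7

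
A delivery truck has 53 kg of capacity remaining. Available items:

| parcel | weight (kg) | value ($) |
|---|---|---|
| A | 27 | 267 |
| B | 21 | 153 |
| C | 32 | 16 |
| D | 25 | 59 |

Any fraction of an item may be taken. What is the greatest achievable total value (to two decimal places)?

431.80

Greedy by value/weight ratio, highest first.
Ratios (sorted): A 9.89, B 7.29, D 2.36, C 0.50
take A (27 @ 267); take B (21 @ 153); take 5/25 of D → 11.80. Capacity used 53/53.
Total value = 431.80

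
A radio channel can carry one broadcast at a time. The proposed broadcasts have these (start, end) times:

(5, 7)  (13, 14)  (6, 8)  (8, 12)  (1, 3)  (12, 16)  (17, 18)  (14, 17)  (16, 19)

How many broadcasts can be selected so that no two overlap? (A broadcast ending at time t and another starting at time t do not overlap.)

6

By end time: (1,3), (5,7), (6,8), (8,12), (13,14), (12,16), (14,17), (17,18), (16,19).
Pick (1,3); next start ≥ 3 → (5,7); next start ≥ 7 → (8,12); next start ≥ 12 → (13,14); next start ≥ 14 → (14,17); next start ≥ 17 → (17,18).
Selected 6 broadcasts.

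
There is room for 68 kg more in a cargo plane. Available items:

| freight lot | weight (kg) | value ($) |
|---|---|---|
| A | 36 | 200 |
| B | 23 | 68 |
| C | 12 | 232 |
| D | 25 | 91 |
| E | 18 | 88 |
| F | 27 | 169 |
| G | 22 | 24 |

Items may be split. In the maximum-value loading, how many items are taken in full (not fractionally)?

Greedy by value/weight ratio, highest first.
Order: C (232/12=19.33) > F (169/27=6.26) > A (200/36=5.56) > E (88/18=4.89) > D (91/25=3.64) > B (68/23=2.96) > G (24/22=1.09)
Fill: take C (12 @ 232) → take F (27 @ 169) → take 29/36 of A → 161.11; 68/68 used.
2 item(s) taken whole; one partial (take 29/36 of A).

2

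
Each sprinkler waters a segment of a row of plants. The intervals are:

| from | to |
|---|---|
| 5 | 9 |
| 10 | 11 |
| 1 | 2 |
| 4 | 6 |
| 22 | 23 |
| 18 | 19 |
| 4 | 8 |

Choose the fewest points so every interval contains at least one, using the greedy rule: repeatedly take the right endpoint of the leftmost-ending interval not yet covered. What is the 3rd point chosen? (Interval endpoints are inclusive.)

11

Sort by right endpoint; whenever an interval is uncovered, place a point at its right end.
Sorted: [1,2] [4,6] [4,8] [5,9] [10,11] [18,19] [22,23]
{[1,2]} hit by 2; {[4,6],[4,8],[5,9]} hit by 6; {[10,11]} hit by 11; {[18,19]} hit by 19; {[22,23]} hit by 23.
Points: 2, 6, 11, 19, 23 (5 total).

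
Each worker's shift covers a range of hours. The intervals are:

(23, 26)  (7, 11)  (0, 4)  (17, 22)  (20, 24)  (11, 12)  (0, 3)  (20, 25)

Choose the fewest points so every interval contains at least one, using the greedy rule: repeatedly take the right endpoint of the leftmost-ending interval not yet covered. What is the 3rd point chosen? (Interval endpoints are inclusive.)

22

By right end: [0,3]  [0,4]  [7,11]  [11,12]  [17,22]  [20,24]  [20,25]  [23,26]
[0,3] uncovered → point at 3; [7,11] uncovered → point at 11; [17,22] uncovered → point at 22; [23,26] uncovered → point at 26.
Points: 3, 11, 22, 26 (4 total).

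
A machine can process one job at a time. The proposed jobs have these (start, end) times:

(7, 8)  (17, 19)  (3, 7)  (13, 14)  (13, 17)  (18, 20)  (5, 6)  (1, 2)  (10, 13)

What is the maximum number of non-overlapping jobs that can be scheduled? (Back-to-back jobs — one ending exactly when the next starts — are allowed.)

Order by finish time; keep every interval that doesn't clash with the previous kept one.
Sorted by end: (1,2)  (5,6)  (3,7)  (7,8)  (10,13)  (13,14)  (13,17)  (17,19)  (18,20)
take (1,2); take (5,6); take (7,8); take (10,13); take (13,14); take (17,19); skip (18,20).
Selected 6 jobs.

6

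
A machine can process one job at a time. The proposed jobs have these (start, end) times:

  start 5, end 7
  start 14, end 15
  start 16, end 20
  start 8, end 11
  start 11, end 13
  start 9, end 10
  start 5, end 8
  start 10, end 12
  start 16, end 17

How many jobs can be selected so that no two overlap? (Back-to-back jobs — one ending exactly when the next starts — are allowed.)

Sort by end time and greedily take each interval whose start is ≥ the last chosen end.
By end time: (5,7), (5,8), (9,10), (8,11), (10,12), (11,13), (14,15), (16,17), (16,20).
Pick (5,7); next start ≥ 7 → (9,10); next start ≥ 10 → (10,12); next start ≥ 12 → (14,15); next start ≥ 15 → (16,17).
Selected 5 jobs.

5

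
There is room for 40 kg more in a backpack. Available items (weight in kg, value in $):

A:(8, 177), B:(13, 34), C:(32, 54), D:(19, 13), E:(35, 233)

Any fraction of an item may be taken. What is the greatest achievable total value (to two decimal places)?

390.03

Ratios (sorted): A 22.12, E 6.66, B 2.62, C 1.69, D 0.68
take A (8 @ 177); take 32/35 of E → 213.03. Capacity used 40/40.
Total value = 390.03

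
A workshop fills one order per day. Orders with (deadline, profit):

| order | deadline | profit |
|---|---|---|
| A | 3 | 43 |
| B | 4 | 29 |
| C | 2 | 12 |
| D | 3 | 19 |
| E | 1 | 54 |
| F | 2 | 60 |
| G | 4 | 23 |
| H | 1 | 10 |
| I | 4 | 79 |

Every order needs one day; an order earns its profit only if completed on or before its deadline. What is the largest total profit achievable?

Take jobs in profit order; each goes to the latest open slot no later than its deadline.
By profit: I(d4,79), F(d2,60), E(d1,54), A(d3,43), B(d4,29), G(d4,23), D(d3,19), C(d2,12), H(d1,10)
I→slot 4; F→slot 2; E→slot 1; A→slot 3; B skipped; G skipped; D skipped; C skipped; H skipped.
Profit = 54 + 60 + 43 + 79 = 236

236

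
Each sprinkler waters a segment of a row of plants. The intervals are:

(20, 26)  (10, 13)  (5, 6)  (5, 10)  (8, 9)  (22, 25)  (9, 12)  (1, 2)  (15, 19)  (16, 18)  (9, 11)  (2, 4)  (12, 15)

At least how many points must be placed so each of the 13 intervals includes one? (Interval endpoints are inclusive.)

6

Sorted: [1,2] [2,4] [5,6] [8,9] [5,10] [9,11] [9,12] [10,13] [12,15] [16,18] [15,19] [22,25] [20,26]
{[1,2],[2,4]} hit by 2; {[5,6]} hit by 6; {[8,9],[5,10],[9,11],[9,12]} hit by 9; {[10,13],[12,15]} hit by 13; {[16,18],[15,19]} hit by 18; {[22,25],[20,26]} hit by 25.
Points: 2, 6, 9, 13, 18, 25 (6 total).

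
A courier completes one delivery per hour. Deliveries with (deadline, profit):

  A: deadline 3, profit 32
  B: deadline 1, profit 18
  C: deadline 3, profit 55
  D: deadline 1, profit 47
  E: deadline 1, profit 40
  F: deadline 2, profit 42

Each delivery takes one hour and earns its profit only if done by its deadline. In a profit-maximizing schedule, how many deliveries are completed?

3

Sort by profit descending; place each in the latest free slot ≤ its deadline.
By profit: C(d3,55), D(d1,47), F(d2,42), E(d1,40), A(d3,32), B(d1,18)
C→slot 3; D→slot 1; F→slot 2; E skipped; A skipped; B skipped.
3 of 6 scheduled.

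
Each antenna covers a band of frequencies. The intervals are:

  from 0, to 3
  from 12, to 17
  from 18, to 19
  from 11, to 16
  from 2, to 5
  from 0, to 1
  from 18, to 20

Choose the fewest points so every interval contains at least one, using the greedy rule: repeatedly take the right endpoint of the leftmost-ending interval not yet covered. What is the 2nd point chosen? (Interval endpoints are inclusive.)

5

By right end: [0,1]  [0,3]  [2,5]  [11,16]  [12,17]  [18,19]  [18,20]
[0,1] uncovered → point at 1; [2,5] uncovered → point at 5; [11,16] uncovered → point at 16; [18,19] uncovered → point at 19.
Points: 1, 5, 16, 19 (4 total).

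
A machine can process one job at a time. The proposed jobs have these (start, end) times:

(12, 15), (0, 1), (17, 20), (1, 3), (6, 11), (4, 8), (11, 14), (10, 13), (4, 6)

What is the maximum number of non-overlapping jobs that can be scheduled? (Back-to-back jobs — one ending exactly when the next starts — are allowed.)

6

Sort by end time and greedily take each interval whose start is ≥ the last chosen end.
Sorted by end: (0,1)  (1,3)  (4,6)  (4,8)  (6,11)  (10,13)  (11,14)  (12,15)  (17,20)
take (0,1); take (1,3); take (4,6); take (6,11); take (11,14); skip (12,15); take (17,20).
Selected 6 jobs.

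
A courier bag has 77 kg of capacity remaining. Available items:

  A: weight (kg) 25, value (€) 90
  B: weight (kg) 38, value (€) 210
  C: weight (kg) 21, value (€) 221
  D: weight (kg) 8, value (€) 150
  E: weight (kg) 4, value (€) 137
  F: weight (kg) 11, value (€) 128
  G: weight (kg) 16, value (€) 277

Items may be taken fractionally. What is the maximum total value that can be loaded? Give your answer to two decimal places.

1006.95

Greedy by value/weight ratio, highest first.
Order: E (137/4=34.25) > D (150/8=18.75) > G (277/16=17.31) > F (128/11=11.64) > C (221/21=10.52) > B (210/38=5.53) > A (90/25=3.60)
Fill: take E (4 @ 137) → take D (8 @ 150) → take G (16 @ 277) → take F (11 @ 128) → take C (21 @ 221) → take 17/38 of B → 93.95; 77/77 used.
Total value = 1006.95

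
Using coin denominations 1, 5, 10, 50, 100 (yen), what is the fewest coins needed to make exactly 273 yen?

273 − 2×100→73 − 1×50→23 − 2×10→3 − 3×1→0
Total coins = 2 + 1 + 2 + 3 = 8

8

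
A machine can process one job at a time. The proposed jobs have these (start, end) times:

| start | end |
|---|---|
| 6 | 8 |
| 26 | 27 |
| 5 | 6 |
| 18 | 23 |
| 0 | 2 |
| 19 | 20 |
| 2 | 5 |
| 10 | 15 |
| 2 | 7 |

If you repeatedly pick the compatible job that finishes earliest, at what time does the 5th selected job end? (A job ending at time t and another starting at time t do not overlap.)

By end time: (0,2), (2,5), (5,6), (2,7), (6,8), (10,15), (19,20), (18,23), (26,27).
Pick (0,2); next start ≥ 2 → (2,5); next start ≥ 5 → (5,6); next start ≥ 6 → (6,8); next start ≥ 8 → (10,15); next start ≥ 15 → (19,20); next start ≥ 20 → (26,27).
Selected: (0,2) (2,5) (5,6) (6,8) (10,15) (19,20) (26,27)

15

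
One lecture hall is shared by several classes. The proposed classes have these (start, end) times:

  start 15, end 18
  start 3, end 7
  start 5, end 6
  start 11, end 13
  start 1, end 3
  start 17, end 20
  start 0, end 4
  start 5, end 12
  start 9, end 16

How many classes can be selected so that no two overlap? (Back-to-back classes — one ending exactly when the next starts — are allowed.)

Greedy by earliest finish: after sorting by end time, pick each interval compatible with the last pick.
Sorted by end: (1,3)  (0,4)  (5,6)  (3,7)  (5,12)  (11,13)  (9,16)  (15,18)  (17,20)
take (1,3); skip (0,4); take (5,6); skip (5,12); take (11,13); take (15,18).
Selected 4 classes.

4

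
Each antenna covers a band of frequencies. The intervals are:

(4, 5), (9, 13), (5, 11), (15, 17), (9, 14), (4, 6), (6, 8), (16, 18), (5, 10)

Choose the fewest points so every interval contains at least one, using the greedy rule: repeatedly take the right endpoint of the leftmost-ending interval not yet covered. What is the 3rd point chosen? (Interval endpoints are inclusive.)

Sorted: [4,5] [4,6] [6,8] [5,10] [5,11] [9,13] [9,14] [15,17] [16,18]
{[4,5],[4,6]} hit by 5; {[6,8],[5,10],[5,11]} hit by 8; {[9,13],[9,14]} hit by 13; {[15,17],[16,18]} hit by 17.
Points: 5, 8, 13, 17 (4 total).

13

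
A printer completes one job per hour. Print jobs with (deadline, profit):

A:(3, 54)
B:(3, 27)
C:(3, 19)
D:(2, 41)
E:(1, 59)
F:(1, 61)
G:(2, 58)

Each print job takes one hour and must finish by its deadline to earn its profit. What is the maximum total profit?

Take jobs in profit order; each goes to the latest open slot no later than its deadline.
Profit order: F=61 E=59 G=58 A=54 D=41 B=27 C=19
Assign: F→slot 1, E skipped, G→slot 2, A→slot 3, D skipped, B skipped, C skipped.
Slots: [1:F] [2:G] [3:A]
Profit = 61 + 58 + 54 = 173

173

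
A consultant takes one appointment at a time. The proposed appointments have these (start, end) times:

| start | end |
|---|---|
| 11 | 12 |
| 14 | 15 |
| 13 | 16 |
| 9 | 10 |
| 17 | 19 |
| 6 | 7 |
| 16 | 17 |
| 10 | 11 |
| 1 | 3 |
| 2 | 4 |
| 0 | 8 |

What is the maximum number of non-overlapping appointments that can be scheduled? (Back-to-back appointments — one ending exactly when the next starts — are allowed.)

8

Sorted by end: (1,3)  (2,4)  (6,7)  (0,8)  (9,10)  (10,11)  (11,12)  (14,15)  (13,16)  (16,17)  (17,19)
take (1,3); take (6,7); take (9,10); take (10,11); take (11,12); take (14,15); skip (13,16); take (16,17); take (17,19).
Selected 8 appointments.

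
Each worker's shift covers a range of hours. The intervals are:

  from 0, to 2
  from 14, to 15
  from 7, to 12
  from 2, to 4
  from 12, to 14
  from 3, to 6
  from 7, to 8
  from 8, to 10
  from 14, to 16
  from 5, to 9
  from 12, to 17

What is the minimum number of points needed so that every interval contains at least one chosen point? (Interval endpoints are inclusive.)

4

Process intervals by earliest right end; each time one isn't hit yet, stab at its right endpoint.
By right end: [0,2]  [2,4]  [3,6]  [7,8]  [5,9]  [8,10]  [7,12]  [12,14]  [14,15]  [14,16]  [12,17]
[0,2] uncovered → point at 2; [3,6] uncovered → point at 6; [7,8] uncovered → point at 8; [12,14] uncovered → point at 14.
Points: 2, 6, 8, 14 (4 total).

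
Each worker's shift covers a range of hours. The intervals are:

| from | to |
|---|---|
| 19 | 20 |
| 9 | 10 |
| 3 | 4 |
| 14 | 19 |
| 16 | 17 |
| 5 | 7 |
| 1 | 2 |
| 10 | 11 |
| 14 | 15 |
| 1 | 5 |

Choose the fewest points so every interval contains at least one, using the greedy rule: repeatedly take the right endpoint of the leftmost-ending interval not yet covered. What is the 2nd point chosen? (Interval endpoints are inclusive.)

Sorted: [1,2] [3,4] [1,5] [5,7] [9,10] [10,11] [14,15] [16,17] [14,19] [19,20]
{[1,2]} hit by 2; {[3,4],[1,5]} hit by 4; {[5,7]} hit by 7; {[9,10],[10,11]} hit by 10; {[14,15]} hit by 15; {[16,17],[14,19]} hit by 17; {[19,20]} hit by 20.
Points: 2, 4, 7, 10, 15, 17, 20 (7 total).

4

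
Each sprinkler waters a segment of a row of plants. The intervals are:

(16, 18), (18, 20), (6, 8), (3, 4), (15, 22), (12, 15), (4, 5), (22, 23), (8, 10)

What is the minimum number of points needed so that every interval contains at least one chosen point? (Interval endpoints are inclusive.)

Process intervals by earliest right end; each time one isn't hit yet, stab at its right endpoint.
Sorted: [3,4] [4,5] [6,8] [8,10] [12,15] [16,18] [18,20] [15,22] [22,23]
{[3,4],[4,5]} hit by 4; {[6,8],[8,10]} hit by 8; {[12,15]} hit by 15; {[16,18],[18,20],[15,22]} hit by 18; {[22,23]} hit by 23.
Points: 4, 8, 15, 18, 23 (5 total).

5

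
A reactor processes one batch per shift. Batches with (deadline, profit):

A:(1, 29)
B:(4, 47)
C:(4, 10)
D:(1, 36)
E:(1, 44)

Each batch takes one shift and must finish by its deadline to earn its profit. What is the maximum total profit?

101

By profit: B(d4,47), E(d1,44), D(d1,36), A(d1,29), C(d4,10)
B→slot 4; E→slot 1; D skipped; A skipped; C→slot 3.
Profit = 44 + 10 + 47 = 101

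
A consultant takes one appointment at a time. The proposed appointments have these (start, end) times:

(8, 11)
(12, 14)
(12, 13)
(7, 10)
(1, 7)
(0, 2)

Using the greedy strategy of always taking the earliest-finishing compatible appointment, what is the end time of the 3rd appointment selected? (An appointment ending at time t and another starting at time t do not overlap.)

13

Order by finish time; keep every interval that doesn't clash with the previous kept one.
Sorted by end: (0,2)  (1,7)  (7,10)  (8,11)  (12,13)  (12,14)
take (0,2); skip (1,7); take (7,10); take (12,13); skip (12,14).
Selected: (0,2) (7,10) (12,13)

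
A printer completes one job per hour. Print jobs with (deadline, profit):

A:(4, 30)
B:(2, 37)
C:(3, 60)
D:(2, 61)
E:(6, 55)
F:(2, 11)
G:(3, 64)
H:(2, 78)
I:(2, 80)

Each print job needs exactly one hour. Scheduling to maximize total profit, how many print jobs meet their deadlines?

5

Sort by profit descending; place each in the latest free slot ≤ its deadline.
By profit: I(d2,80), H(d2,78), G(d3,64), D(d2,61), C(d3,60), E(d6,55), B(d2,37), A(d4,30), F(d2,11)
I→slot 2; H→slot 1; G→slot 3; D skipped; C skipped; E→slot 6; B skipped; A→slot 4; F skipped.
5 of 9 scheduled.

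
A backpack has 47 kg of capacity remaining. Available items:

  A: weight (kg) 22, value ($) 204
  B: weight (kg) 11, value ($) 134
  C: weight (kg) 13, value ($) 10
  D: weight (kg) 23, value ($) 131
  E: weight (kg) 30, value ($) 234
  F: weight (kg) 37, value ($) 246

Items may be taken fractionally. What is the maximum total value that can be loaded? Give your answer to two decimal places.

Order: B (134/11=12.18) > A (204/22=9.27) > E (234/30=7.80) > F (246/37=6.65) > D (131/23=5.70) > C (10/13=0.77)
Fill: take B (11 @ 134) → take A (22 @ 204) → take 14/30 of E → 109.20; 47/47 used.
Total value = 447.20

447.20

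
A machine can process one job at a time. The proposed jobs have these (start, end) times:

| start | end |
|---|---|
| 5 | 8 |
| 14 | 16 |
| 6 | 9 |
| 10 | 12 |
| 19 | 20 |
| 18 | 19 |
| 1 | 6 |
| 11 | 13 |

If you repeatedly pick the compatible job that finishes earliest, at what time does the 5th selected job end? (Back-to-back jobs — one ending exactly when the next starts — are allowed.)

Sorted by end: (1,6)  (5,8)  (6,9)  (10,12)  (11,13)  (14,16)  (18,19)  (19,20)
take (1,6); skip (5,8); take (6,9); take (10,12); skip (11,13); take (14,16); take (18,19); take (19,20).
Selected: (1,6) (6,9) (10,12) (14,16) (18,19) (19,20)

19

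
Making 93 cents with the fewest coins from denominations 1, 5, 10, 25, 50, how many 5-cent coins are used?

Greedy: take as many of the largest coin as possible, then repeat with the remainder.
93 − 1×50→43 − 1×25→18 − 1×10→8 − 1×5→3 − 3×1→0
Count of 5: 1

1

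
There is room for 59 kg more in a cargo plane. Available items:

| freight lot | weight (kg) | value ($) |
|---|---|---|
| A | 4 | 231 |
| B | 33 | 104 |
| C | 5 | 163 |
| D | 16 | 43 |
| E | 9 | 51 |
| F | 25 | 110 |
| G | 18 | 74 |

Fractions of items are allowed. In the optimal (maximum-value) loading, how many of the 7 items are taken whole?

Order: A (231/4=57.75) > C (163/5=32.60) > E (51/9=5.67) > F (110/25=4.40) > G (74/18=4.11) > B (104/33=3.15) > D (43/16=2.69)
Fill: take A (4 @ 231) → take C (5 @ 163) → take E (9 @ 51) → take F (25 @ 110) → take 16/18 of G → 65.78; 59/59 used.
4 item(s) taken whole; one partial (take 16/18 of G).

4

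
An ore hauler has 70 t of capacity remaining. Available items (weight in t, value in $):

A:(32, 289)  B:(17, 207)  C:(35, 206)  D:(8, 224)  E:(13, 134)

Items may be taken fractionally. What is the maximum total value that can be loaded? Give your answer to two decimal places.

854.00

Ratios (sorted): D 28.00, B 12.18, E 10.31, A 9.03, C 5.89
take D (8 @ 224); take B (17 @ 207); take E (13 @ 134); take A (32 @ 289). Capacity used 70/70.
Total value = 854.00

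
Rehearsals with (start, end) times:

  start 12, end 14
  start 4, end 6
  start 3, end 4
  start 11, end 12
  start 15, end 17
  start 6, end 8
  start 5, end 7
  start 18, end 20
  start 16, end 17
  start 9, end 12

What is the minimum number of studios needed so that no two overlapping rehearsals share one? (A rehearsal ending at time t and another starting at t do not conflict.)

The answer is the maximum number of intervals overlapping at any instant.
Events (time:±→running): 3:+→1 4:-→0 4:+→1 5:+→2 … peak 2.

2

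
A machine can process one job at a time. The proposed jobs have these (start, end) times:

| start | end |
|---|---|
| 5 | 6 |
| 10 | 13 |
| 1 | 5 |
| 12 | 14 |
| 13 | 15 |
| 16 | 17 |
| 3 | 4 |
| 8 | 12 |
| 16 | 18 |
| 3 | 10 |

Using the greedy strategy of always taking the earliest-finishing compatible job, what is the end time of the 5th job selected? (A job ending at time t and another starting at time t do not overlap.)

Sort by end time and greedily take each interval whose start is ≥ the last chosen end.
Sorted by end: (3,4)  (1,5)  (5,6)  (3,10)  (8,12)  (10,13)  (12,14)  (13,15)  (16,17)  (16,18)
take (3,4); skip (1,5); take (5,6); skip (3,10); take (8,12); take (12,14); take (16,17); skip (16,18).
Selected: (3,4) (5,6) (8,12) (12,14) (16,17)

17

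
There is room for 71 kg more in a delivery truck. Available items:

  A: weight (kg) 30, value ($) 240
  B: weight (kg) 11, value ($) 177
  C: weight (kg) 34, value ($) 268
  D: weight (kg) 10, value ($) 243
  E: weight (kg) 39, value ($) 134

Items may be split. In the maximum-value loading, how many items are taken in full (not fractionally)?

3

Sort by value per unit weight and fill in that order.
Order: D (243/10=24.30) > B (177/11=16.09) > A (240/30=8.00) > C (268/34=7.88) > E (134/39=3.44)
Fill: take D (10 @ 243) → take B (11 @ 177) → take A (30 @ 240) → take 20/34 of C → 157.65; 71/71 used.
3 item(s) taken whole; one partial (take 20/34 of C).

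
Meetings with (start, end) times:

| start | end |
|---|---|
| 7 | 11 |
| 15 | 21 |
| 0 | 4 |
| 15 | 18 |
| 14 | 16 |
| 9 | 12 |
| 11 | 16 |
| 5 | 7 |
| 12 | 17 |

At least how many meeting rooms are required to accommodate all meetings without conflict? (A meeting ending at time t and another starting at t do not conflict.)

5

Events (time:±→running): 0:+→1 4:-→0 5:+→1 7:-→0 7:+→1 9:+→2 11:-→1 11:+→2 12:-→1 12:+→2 14:+→3 15:+→4 15:+→5 … peak 5.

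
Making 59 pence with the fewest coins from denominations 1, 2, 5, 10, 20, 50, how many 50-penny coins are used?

1

59 − 1×50→9 − 1×5→4 − 2×2→0
Count of 50: 1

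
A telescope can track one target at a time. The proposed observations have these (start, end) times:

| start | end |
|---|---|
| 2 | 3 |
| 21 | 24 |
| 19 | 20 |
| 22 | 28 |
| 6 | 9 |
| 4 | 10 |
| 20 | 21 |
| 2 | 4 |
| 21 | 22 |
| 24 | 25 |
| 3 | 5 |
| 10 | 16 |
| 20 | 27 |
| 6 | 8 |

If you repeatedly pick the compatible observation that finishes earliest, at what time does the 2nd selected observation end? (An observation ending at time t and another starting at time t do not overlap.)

5

Order by finish time; keep every interval that doesn't clash with the previous kept one.
Sorted by end: (2,3)  (2,4)  (3,5)  (6,8)  (6,9)  (4,10)  (10,16)  (19,20)  (20,21)  (21,22)  (21,24)  (24,25)  (20,27)  (22,28)
take (2,3); take (3,5); take (6,8); take (10,16); take (19,20); take (20,21); take (21,22); take (24,25); skip (20,27).
Selected: (2,3) (3,5) (6,8) (10,16) (19,20) (20,21) (21,22) (24,25)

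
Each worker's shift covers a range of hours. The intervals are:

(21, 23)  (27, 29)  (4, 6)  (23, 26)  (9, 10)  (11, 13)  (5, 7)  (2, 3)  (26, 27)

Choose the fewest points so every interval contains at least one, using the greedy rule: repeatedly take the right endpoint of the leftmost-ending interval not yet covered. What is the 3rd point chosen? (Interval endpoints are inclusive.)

10

Sort by right endpoint; whenever an interval is uncovered, place a point at its right end.
By right end: [2,3]  [4,6]  [5,7]  [9,10]  [11,13]  [21,23]  [23,26]  [26,27]  [27,29]
[2,3] uncovered → point at 3; [4,6] uncovered → point at 6; [9,10] uncovered → point at 10; [11,13] uncovered → point at 13; [21,23] uncovered → point at 23; [26,27] uncovered → point at 27.
Points: 3, 6, 10, 13, 23, 27 (6 total).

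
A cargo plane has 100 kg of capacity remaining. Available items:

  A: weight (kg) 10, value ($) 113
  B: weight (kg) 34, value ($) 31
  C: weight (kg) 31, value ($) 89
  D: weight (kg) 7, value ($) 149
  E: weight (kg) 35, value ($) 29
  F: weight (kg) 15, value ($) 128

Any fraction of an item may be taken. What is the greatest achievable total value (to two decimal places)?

Order: D (149/7=21.29) > A (113/10=11.30) > F (128/15=8.53) > C (89/31=2.87) > B (31/34=0.91) > E (29/35=0.83)
Fill: take D (7 @ 149) → take A (10 @ 113) → take F (15 @ 128) → take C (31 @ 89) → take B (34 @ 31) → take 3/35 of E → 2.49; 100/100 used.
Total value = 512.49

512.49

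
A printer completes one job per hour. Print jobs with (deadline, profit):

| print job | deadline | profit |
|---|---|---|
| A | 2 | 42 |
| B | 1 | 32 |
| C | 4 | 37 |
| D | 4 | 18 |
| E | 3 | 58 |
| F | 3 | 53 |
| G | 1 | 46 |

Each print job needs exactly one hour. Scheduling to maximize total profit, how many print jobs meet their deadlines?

4

By profit: E(d3,58), F(d3,53), G(d1,46), A(d2,42), C(d4,37), B(d1,32), D(d4,18)
E→slot 3; F→slot 2; G→slot 1; A skipped; C→slot 4; B skipped; D skipped.
4 of 7 scheduled.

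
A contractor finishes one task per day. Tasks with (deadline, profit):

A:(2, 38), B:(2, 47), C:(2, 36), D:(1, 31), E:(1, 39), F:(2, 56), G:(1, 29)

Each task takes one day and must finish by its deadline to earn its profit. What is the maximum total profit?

Take jobs in profit order; each goes to the latest open slot no later than its deadline.
By profit: F(d2,56), B(d2,47), E(d1,39), A(d2,38), C(d2,36), D(d1,31), G(d1,29)
F→slot 2; B→slot 1; E skipped; A skipped; C skipped; D skipped; G skipped.
Profit = 47 + 56 = 103

103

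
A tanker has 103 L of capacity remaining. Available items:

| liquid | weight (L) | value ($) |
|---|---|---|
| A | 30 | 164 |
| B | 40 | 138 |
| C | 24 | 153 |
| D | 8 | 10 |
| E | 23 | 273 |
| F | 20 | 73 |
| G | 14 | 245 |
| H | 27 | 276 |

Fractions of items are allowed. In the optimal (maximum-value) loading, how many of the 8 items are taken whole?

4

Sort by value per unit weight and fill in that order.
Ratios (sorted): G 17.50, E 11.87, H 10.22, C 6.38, A 5.47, F 3.65, B 3.45, D 1.25
take G (14 @ 245); take E (23 @ 273); take H (27 @ 276); take C (24 @ 153); take 15/30 of A → 82.00. Capacity used 103/103.
4 item(s) taken whole; one partial (take 15/30 of A).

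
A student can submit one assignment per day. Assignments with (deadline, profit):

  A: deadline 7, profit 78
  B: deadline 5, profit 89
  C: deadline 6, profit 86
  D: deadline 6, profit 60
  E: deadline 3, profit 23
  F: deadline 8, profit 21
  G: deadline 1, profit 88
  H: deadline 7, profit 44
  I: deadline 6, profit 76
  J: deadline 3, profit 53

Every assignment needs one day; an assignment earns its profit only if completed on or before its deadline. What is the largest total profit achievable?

551

Sort by profit descending; place each in the latest free slot ≤ its deadline.
Profit order: B=89 G=88 C=86 A=78 I=76 D=60 J=53 H=44 E=23 F=21
Assign: B→slot 5, G→slot 1, C→slot 6, A→slot 7, I→slot 4, D→slot 3, J→slot 2, H skipped, E skipped, F→slot 8.
Slots: [1:G] [2:J] [3:D] [4:I] [5:B] [6:C] [7:A] [8:F]
Profit = 88 + 53 + 60 + 76 + 89 + 86 + 78 + 21 = 551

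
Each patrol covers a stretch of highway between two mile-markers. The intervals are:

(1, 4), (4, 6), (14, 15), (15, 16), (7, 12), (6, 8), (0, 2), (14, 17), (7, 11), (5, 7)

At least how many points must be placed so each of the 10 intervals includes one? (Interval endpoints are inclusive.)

Sorted: [0,2] [1,4] [4,6] [5,7] [6,8] [7,11] [7,12] [14,15] [15,16] [14,17]
{[0,2],[1,4]} hit by 2; {[4,6],[5,7],[6,8]} hit by 6; {[7,11],[7,12]} hit by 11; {[14,15],[15,16],[14,17]} hit by 15.
Points: 2, 6, 11, 15 (4 total).

4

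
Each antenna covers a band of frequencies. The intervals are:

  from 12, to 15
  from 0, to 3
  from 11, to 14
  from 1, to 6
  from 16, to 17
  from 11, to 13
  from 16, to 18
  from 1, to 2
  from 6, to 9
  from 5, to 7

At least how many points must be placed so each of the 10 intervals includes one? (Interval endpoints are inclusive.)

Process intervals by earliest right end; each time one isn't hit yet, stab at its right endpoint.
By right end: [1,2]  [0,3]  [1,6]  [5,7]  [6,9]  [11,13]  [11,14]  [12,15]  [16,17]  [16,18]
[1,2] uncovered → point at 2; [5,7] uncovered → point at 7; [11,13] uncovered → point at 13; [16,17] uncovered → point at 17.
Points: 2, 7, 13, 17 (4 total).

4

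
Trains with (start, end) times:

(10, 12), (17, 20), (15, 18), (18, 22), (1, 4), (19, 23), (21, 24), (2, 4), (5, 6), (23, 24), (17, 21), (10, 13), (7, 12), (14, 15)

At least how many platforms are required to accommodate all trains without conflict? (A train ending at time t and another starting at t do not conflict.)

4

starts: [1, 2, 5, 7, 10, 10, 14, 15, 17, 17, 18, 19, 21, 23]
ends:   [4, 4, 6, 12, 12, 13, 15, 18, 20, 21, 22, 23, 24, 24]
s1→1 s2→2 e4→1 e4→0 s5→1 e6→0 s7→1 s10→2 s10→3 e12→2 e12→1 e13→0 s14→1 e15→0 s15→1 s17→2 s17→3 e18→2 s18→3 s19→4  — peak 4.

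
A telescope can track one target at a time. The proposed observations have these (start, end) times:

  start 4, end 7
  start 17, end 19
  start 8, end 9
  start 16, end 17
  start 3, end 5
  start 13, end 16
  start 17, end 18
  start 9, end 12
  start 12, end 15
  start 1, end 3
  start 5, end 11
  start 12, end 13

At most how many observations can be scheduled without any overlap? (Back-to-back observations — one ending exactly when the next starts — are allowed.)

Greedy by earliest finish: after sorting by end time, pick each interval compatible with the last pick.
By end time: (1,3), (3,5), (4,7), (8,9), (5,11), (9,12), (12,13), (12,15), (13,16), (16,17), (17,18), (17,19).
Pick (1,3); next start ≥ 3 → (3,5); next start ≥ 5 → (8,9); next start ≥ 9 → (9,12); next start ≥ 12 → (12,13); next start ≥ 13 → (13,16); next start ≥ 16 → (16,17); next start ≥ 17 → (17,18).
Selected 8 observations.

8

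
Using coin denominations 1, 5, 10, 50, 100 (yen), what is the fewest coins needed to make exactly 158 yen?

6

Use the largest denomination that fits, subtract, and repeat.
158 = 1×100 + 1×50 + 1×5 + 3×1
Total coins = 1 + 1 + 1 + 3 = 6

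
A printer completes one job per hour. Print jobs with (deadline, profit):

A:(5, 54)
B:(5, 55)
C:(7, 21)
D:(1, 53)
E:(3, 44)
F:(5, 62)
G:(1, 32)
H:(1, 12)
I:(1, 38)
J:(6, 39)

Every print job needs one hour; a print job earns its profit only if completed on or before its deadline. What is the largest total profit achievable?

328

By profit: F(d5,62), B(d5,55), A(d5,54), D(d1,53), E(d3,44), J(d6,39), I(d1,38), G(d1,32), C(d7,21), H(d1,12)
F→slot 5; B→slot 4; A→slot 3; D→slot 1; E→slot 2; J→slot 6; I skipped; G skipped; C→slot 7; H skipped.
Profit = 53 + 44 + 54 + 55 + 62 + 39 + 21 = 328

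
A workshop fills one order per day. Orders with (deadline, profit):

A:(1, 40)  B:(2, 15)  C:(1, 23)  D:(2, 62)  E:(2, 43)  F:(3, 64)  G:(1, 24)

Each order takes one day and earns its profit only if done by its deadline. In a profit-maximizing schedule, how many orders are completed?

3

Sort by profit descending; place each in the latest free slot ≤ its deadline.
By profit: F(d3,64), D(d2,62), E(d2,43), A(d1,40), G(d1,24), C(d1,23), B(d2,15)
F→slot 3; D→slot 2; E→slot 1; A skipped; G skipped; C skipped; B skipped.
3 of 7 scheduled.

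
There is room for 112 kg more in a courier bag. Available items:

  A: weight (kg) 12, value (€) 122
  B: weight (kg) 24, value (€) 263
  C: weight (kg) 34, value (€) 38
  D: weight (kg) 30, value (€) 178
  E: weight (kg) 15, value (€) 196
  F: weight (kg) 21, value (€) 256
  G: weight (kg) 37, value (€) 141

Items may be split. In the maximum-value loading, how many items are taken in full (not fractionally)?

5

Greedy by value/weight ratio, highest first.
Order: E (196/15=13.07) > F (256/21=12.19) > B (263/24=10.96) > A (122/12=10.17) > D (178/30=5.93) > G (141/37=3.81) > C (38/34=1.12)
Fill: take E (15 @ 196) → take F (21 @ 256) → take B (24 @ 263) → take A (12 @ 122) → take D (30 @ 178) → take 10/37 of G → 38.11; 112/112 used.
5 item(s) taken whole; one partial (take 10/37 of G).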